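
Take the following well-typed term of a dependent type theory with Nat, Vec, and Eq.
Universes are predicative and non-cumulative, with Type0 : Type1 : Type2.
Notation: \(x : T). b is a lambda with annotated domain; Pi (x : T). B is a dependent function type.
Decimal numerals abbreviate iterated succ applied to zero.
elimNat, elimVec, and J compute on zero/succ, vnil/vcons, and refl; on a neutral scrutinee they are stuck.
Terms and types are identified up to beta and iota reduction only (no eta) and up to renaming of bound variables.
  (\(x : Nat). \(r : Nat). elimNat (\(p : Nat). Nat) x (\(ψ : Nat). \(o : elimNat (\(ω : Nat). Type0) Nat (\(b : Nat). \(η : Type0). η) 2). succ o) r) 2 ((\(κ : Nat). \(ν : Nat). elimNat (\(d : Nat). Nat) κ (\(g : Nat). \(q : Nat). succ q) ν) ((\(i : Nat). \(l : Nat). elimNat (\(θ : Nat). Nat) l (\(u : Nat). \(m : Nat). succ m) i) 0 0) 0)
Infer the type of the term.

the term's type:
  Nat


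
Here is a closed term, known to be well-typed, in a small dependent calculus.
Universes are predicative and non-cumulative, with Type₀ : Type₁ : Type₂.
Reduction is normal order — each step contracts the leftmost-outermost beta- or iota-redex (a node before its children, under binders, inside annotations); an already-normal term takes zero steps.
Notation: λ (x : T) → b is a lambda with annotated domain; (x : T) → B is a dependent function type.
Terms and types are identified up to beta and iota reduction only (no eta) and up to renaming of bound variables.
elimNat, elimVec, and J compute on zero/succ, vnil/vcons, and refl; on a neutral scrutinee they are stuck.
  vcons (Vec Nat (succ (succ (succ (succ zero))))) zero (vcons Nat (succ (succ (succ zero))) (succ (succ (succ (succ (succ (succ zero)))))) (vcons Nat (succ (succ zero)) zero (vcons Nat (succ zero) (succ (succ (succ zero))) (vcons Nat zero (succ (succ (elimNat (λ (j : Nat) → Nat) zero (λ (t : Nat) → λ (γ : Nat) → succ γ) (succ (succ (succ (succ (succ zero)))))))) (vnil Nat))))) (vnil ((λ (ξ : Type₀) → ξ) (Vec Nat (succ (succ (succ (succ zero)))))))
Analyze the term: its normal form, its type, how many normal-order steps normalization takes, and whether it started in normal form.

normal form:
  vcons (Vec Nat (succ (succ (succ (succ zero))))) zero (vcons Nat (succ (succ (succ zero))) (succ (succ (succ (succ (succ (succ zero)))))) (vcons Nat (succ (succ zero)) zero (vcons Nat (succ zero) (succ (succ (succ zero))) (vcons Nat zero (succ (succ (succ (succ (succ (succ (succ zero))))))) (vnil Nat))))) (vnil (Vec Nat (succ (succ (succ (succ zero))))))
the term's type:
  Vec (Vec Nat (succ (succ (succ (succ zero))))) (succ zero)
normal-order step count: 17
already normal: no
first redex: an elimNat iota-redex


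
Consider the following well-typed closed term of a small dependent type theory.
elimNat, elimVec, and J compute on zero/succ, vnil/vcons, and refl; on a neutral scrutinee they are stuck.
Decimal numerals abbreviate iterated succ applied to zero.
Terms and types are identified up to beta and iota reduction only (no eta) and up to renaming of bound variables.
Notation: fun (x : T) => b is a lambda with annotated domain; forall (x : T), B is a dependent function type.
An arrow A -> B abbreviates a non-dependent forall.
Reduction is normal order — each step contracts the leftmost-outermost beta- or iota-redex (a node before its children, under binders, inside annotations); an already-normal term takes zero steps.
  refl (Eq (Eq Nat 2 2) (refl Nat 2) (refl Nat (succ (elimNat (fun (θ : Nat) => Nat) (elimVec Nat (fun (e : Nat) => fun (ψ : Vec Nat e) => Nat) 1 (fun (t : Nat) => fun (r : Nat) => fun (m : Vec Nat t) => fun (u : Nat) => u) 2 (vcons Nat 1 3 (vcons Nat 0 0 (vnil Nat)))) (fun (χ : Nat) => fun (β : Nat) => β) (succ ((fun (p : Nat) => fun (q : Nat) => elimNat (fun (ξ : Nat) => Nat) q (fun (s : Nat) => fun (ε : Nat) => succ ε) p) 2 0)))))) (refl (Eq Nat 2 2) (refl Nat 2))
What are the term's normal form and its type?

normal form:
  refl (Eq (Eq Nat 2 2) (refl Nat 2) (refl Nat 2)) (refl (Eq Nat 2 2) (refl Nat 2))
inferred type:
  Eq (Eq (Eq Nat 2 2) (refl Nat 2) (refl Nat 2)) (refl (Eq Nat 2 2) (refl Nat 2)) (refl (Eq Nat 2 2) (refl Nat 2))


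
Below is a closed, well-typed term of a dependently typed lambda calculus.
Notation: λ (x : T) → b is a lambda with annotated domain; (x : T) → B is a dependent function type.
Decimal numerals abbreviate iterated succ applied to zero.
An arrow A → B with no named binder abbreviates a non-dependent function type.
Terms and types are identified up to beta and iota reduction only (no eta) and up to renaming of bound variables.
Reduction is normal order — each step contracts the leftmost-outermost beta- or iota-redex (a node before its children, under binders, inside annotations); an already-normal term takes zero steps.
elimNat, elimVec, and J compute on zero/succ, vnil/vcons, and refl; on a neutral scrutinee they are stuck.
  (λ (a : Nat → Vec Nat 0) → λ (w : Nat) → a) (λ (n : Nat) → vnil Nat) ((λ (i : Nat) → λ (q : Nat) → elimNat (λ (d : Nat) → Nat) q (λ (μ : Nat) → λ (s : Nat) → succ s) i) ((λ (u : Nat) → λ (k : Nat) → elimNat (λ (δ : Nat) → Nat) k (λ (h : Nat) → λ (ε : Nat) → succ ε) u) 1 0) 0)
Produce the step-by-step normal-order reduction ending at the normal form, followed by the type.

normal-order reduction:
  (λ (a : Nat → Vec Nat 0) → λ (w : Nat) → a) (λ (n : Nat) → vnil Nat) ((λ (i : Nat) → λ (q : Nat) → elimNat (λ (d : Nat) → Nat) q (λ (μ : Nat) → λ (s : Nat) → succ s) i) ((λ (u : Nat) → λ (k : Nat) → elimNat (λ (δ : Nat) → Nat) k (λ (h : Nat) → λ (ε : Nat) → succ ε) u) 1 0) 0)
  ~> (λ (a : Nat) → λ (w : Nat) → vnil Nat) ((λ (n : Nat) → λ (i : Nat) → elimNat (λ (q : Nat) → Nat) i (λ (d : Nat) → λ (μ : Nat) → succ μ) n) ((λ (s : Nat) → λ (u : Nat) → elimNat (λ (k : Nat) → Nat) u (λ (δ : Nat) → λ (h : Nat) → succ h) s) 1 0) 0)
  ~> λ (a : Nat) → vnil Nat
inferred type:
  Nat → Vec Nat 0


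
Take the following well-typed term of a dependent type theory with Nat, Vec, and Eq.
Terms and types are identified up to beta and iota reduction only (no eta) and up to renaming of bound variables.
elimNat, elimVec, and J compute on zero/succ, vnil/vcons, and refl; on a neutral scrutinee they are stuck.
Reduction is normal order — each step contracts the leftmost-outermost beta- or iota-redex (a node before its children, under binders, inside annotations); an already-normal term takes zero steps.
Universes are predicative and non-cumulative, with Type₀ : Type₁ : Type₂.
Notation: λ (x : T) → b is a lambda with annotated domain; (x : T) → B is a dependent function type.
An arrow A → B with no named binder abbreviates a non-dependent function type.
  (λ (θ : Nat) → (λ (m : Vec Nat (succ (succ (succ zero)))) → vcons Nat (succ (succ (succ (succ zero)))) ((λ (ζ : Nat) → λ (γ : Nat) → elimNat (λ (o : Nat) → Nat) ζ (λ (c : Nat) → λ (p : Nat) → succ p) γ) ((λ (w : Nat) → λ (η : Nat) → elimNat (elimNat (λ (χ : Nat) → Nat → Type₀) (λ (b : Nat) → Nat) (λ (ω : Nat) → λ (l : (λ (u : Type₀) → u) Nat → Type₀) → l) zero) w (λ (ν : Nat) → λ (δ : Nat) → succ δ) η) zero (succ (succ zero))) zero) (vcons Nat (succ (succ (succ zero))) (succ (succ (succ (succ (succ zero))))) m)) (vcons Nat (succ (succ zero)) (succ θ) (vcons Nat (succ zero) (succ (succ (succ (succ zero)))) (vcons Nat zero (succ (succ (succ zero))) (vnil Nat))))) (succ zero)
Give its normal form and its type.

reduced normal form:
  vcons Nat (succ (succ (succ (succ zero)))) (succ (succ zero)) (vcons Nat (succ (succ (succ zero))) (succ (succ (succ (succ (succ zero))))) (vcons Nat (succ (succ zero)) (succ (succ zero)) (vcons Nat (succ zero) (succ (succ (succ (succ zero)))) (vcons Nat zero (succ (succ (succ zero))) (vnil Nat)))))
inferred type:
  Vec Nat (succ (succ (succ (succ (succ zero)))))
observation: 14 normal-order steps separate the term from its normal form.


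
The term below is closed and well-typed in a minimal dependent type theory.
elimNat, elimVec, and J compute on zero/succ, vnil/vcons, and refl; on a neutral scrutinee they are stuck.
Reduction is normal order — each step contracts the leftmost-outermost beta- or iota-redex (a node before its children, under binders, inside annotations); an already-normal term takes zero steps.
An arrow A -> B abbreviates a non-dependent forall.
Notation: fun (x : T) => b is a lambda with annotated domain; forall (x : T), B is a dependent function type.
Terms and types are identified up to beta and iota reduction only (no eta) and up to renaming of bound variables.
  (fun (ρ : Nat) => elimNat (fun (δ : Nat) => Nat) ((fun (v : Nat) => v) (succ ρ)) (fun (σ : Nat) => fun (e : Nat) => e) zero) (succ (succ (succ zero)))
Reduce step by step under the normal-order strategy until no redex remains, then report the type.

normal-order reduction sequence:
  (fun (ρ : Nat) => elimNat (fun (δ : Nat) => Nat) ((fun (v : Nat) => v) (succ ρ)) (fun (σ : Nat) => fun (e : Nat) => e) zero) (succ (succ (succ zero)))
  ~> elimNat (fun (ρ : Nat) => Nat) ((fun (δ : Nat) => δ) (succ (succ (succ (succ zero))))) (fun (v : Nat) => fun (σ : Nat) => σ) zero
  ~> (fun (ρ : Nat) => ρ) (succ (succ (succ (succ zero))))
  ~> succ (succ (succ (succ zero)))
type:
  Nat


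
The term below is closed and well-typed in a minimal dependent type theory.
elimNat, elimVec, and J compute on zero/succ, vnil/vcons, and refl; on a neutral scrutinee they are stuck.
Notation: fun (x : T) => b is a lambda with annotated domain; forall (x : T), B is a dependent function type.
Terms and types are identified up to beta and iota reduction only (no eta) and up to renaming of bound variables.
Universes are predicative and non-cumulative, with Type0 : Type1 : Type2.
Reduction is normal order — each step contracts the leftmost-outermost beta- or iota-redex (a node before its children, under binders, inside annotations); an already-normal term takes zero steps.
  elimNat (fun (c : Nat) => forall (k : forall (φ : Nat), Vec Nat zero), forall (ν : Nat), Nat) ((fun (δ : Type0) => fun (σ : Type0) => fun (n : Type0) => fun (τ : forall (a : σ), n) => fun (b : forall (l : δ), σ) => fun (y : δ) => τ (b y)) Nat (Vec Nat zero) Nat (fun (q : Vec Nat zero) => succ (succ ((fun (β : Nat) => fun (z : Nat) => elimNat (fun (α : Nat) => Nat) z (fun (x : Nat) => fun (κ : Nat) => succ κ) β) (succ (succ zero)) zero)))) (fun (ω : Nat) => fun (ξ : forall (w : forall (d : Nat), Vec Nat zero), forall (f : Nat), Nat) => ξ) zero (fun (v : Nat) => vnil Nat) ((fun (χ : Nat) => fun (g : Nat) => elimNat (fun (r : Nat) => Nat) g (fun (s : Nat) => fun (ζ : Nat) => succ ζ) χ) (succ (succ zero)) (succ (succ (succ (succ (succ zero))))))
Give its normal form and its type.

resulting normal form:
  succ (succ (succ (succ zero)))
type:
  Nat
observation: reduction starts at an elimNat iota-redex, and 17 normal-order steps reach the normal form.


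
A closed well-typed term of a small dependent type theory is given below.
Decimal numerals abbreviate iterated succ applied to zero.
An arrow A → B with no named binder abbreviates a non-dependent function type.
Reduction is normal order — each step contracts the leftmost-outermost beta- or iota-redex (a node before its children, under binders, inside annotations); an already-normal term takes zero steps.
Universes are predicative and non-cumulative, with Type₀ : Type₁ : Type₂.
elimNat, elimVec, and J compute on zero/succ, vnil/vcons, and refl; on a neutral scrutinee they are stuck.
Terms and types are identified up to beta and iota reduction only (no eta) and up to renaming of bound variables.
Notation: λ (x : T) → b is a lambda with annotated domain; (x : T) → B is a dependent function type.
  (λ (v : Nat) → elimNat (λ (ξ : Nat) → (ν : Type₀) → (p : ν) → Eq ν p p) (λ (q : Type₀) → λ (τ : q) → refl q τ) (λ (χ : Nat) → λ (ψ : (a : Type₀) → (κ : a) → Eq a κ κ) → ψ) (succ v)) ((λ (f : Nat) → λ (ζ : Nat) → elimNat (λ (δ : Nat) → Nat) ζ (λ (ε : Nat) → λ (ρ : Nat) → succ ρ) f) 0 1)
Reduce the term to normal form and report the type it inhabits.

normal form:
  λ (v : Type₀) → λ (ξ : v) → refl v ξ
the term's type:
  (v : Type₀) → (ξ : v) → Eq v ξ ξ
observation: reduction starts at a beta-redex, and 11 normal-order steps reach the normal form.


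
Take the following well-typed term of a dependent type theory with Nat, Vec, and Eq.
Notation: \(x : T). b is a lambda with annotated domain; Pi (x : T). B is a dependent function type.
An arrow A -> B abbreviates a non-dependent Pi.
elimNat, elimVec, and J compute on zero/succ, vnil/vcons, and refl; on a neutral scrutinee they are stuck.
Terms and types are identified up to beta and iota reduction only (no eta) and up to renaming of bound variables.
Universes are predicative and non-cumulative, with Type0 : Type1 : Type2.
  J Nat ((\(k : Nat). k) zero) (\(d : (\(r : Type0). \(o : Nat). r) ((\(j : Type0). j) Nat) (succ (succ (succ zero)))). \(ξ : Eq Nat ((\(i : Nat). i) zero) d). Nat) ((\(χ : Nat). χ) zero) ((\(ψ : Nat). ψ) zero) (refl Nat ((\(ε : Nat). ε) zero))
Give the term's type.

type:
  Nat


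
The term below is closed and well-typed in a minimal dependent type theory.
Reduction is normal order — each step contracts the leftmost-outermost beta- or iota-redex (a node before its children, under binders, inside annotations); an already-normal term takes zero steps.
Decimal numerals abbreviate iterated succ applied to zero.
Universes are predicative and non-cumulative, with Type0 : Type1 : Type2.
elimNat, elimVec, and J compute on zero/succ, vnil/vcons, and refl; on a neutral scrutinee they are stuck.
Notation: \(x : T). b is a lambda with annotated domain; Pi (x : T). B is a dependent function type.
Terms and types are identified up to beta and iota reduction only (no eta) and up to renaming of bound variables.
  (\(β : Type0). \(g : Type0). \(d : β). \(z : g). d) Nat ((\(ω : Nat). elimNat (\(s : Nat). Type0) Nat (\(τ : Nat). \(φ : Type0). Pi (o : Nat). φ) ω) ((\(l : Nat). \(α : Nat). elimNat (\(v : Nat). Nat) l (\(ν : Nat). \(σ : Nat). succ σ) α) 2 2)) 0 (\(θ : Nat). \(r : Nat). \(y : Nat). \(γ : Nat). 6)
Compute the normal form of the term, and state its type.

resulting normal form:
  0
inferred type:
  Nat
observation: the term reaches its normal form after 4 normal-order steps.


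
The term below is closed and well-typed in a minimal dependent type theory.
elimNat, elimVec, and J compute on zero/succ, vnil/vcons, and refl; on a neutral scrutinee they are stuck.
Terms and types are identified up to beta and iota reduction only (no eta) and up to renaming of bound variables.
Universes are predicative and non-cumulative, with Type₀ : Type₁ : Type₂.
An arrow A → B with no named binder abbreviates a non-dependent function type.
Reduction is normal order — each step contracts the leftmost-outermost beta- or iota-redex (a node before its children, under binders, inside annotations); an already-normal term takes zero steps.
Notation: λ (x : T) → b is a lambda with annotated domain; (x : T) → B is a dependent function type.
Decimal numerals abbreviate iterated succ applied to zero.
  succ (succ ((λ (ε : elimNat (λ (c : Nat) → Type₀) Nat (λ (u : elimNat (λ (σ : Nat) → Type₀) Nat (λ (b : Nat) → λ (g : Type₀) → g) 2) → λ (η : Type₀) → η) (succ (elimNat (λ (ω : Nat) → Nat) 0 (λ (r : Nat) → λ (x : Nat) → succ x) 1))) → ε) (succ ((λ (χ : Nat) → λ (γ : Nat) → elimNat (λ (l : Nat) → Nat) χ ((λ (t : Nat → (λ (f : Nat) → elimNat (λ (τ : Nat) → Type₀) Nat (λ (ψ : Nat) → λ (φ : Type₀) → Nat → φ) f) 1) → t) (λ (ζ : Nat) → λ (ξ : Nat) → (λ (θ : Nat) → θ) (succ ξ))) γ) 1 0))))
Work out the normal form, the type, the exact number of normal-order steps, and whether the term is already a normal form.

resulting normal form:
  4
type:
  Nat
steps to reach normal form (normal order): 4
term was already normal: no
first contracted redex: a beta-redex


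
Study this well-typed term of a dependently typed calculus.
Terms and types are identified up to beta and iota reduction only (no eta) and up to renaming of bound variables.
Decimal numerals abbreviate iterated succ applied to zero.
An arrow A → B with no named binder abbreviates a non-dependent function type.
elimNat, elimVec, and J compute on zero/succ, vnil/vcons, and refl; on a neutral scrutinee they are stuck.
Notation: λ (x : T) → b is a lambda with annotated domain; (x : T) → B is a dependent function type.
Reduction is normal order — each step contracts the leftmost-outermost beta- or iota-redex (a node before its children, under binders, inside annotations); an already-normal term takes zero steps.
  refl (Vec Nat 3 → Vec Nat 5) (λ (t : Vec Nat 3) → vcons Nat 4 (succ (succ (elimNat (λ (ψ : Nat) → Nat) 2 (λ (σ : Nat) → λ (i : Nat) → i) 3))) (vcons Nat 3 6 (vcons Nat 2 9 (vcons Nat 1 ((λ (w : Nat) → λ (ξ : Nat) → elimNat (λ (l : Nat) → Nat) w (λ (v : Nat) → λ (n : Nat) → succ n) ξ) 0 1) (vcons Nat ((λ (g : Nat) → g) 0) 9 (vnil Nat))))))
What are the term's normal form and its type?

resulting normal form:
  refl (Vec Nat 3 → Vec Nat 5) (λ (t : Vec Nat 3) → vcons Nat 4 4 (vcons Nat 3 6 (vcons Nat 2 9 (vcons Nat 1 1 (vcons Nat 0 9 (vnil Nat))))))
the term's type:
  Eq (Vec Nat 3 → Vec Nat 5) (λ (t : Vec Nat 3) → vcons Nat 4 4 (vcons Nat 3 6 (vcons Nat 2 9 (vcons Nat 1 1 (vcons Nat 0 9 (vnil Nat)))))) (λ (ψ : Vec Nat 3) → vcons Nat 4 4 (vcons Nat 3 6 (vcons Nat 2 9 (vcons Nat 1 1 (vcons Nat 0 9 (vnil Nat))))))


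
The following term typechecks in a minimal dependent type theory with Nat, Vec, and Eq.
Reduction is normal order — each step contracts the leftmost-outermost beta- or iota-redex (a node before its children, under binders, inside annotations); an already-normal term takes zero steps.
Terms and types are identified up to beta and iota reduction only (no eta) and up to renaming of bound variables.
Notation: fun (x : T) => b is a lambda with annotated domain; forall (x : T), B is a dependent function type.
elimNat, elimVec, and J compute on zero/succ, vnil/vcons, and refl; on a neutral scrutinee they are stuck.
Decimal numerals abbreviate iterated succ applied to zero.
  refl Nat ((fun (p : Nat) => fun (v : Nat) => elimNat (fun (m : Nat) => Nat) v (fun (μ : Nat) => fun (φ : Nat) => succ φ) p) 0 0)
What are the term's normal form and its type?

normal form:
  refl Nat 0
type:
  Eq Nat 0 0
observation: contracting a beta-redex first, the term normalizes in 3 steps.


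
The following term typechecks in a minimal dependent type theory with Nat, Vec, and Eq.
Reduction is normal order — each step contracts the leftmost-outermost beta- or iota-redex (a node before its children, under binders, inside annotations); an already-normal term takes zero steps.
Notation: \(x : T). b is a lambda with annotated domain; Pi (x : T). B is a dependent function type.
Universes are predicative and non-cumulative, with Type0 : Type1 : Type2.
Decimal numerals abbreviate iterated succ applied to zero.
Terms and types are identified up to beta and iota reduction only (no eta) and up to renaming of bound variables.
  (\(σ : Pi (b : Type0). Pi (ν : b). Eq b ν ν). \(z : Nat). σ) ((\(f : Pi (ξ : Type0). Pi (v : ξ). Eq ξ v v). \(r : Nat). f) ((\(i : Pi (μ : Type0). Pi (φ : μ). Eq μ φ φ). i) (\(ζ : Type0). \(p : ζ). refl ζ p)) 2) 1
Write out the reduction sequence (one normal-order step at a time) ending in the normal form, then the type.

normal-order reduction sequence:
  (\(σ : Pi (b : Type0). Pi (ν : b). Eq b ν ν). \(z : Nat). σ) ((\(f : Pi (ξ : Type0). Pi (v : ξ). Eq ξ v v). \(r : Nat). f) ((\(i : Pi (μ : Type0). Pi (φ : μ). Eq μ φ φ). i) (\(ζ : Type0). \(p : ζ). refl ζ p)) 2) 1
  ~> (\(σ : Nat). (\(b : Pi (ν : Type0). Pi (z : ν). Eq ν z z). \(f : Nat). b) ((\(ξ : Pi (v : Type0). Pi (r : v). Eq v r r). ξ) (\(i : Type0). \(μ : i). refl i μ)) 2) 1
  ~> (\(σ : Pi (b : Type0). Pi (ν : b). Eq b ν ν). \(z : Nat). σ) ((\(f : Pi (ξ : Type0). Pi (v : ξ). Eq ξ v v). f) (\(r : Type0). \(i : r). refl r i)) 2
  ~> (\(σ : Nat). (\(b : Pi (ν : Type0). Pi (z : ν). Eq ν z z). b) (\(f : Type0). \(ξ : f). refl f ξ)) 2
  ~> (\(σ : Pi (b : Type0). Pi (ν : b). Eq b ν ν). σ) (\(z : Type0). \(f : z). refl z f)
  ~> \(σ : Type0). \(b : σ). refl σ b
the term's type:
  Pi (σ : Type0). Pi (b : σ). Eq σ b b


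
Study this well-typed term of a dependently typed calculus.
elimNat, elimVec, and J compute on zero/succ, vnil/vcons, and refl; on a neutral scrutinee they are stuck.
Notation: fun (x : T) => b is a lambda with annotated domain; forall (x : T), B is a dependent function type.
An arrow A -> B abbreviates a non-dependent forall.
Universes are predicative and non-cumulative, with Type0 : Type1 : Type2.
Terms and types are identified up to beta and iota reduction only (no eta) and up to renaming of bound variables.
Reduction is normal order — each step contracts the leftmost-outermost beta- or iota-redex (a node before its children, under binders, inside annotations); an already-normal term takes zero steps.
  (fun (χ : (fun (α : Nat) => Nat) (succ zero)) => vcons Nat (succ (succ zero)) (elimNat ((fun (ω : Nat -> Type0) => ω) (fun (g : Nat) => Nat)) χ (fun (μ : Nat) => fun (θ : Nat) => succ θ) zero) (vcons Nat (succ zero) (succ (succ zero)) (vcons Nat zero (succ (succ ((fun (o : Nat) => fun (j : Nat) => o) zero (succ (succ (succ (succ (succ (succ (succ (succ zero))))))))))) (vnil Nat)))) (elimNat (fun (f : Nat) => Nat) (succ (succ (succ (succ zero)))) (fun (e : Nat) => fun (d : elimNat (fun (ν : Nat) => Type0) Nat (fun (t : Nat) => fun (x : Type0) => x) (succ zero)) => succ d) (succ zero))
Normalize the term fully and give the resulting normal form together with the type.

resulting normal form:
  vcons Nat (succ (succ zero)) (succ (succ (succ (succ (succ zero))))) (vcons Nat (succ zero) (succ (succ zero)) (vcons Nat zero (succ (succ zero)) (vnil Nat)))
inferred type:
  Vec Nat (succ (succ (succ zero)))
observation: the leftmost-outermost redex is a beta-redex, and normalization takes 8 steps.


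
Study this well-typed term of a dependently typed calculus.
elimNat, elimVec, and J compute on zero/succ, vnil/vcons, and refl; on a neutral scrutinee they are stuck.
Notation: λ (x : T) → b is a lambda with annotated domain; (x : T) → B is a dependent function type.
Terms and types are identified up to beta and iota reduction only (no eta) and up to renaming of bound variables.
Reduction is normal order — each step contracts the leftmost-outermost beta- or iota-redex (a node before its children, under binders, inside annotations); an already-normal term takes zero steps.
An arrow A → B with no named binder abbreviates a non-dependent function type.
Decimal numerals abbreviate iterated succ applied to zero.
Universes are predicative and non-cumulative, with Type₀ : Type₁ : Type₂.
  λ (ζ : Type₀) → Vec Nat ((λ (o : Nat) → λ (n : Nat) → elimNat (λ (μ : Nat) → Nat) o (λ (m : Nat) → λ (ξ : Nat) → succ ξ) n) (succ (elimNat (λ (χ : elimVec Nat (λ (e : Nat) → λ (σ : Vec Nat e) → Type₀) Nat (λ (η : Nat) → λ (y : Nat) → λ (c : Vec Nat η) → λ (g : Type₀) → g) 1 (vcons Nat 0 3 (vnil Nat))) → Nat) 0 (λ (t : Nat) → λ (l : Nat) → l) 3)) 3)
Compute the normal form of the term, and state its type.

normal form:
  λ (ζ : Type₀) → Vec Nat 4
type:
  Type₀ → Type₀


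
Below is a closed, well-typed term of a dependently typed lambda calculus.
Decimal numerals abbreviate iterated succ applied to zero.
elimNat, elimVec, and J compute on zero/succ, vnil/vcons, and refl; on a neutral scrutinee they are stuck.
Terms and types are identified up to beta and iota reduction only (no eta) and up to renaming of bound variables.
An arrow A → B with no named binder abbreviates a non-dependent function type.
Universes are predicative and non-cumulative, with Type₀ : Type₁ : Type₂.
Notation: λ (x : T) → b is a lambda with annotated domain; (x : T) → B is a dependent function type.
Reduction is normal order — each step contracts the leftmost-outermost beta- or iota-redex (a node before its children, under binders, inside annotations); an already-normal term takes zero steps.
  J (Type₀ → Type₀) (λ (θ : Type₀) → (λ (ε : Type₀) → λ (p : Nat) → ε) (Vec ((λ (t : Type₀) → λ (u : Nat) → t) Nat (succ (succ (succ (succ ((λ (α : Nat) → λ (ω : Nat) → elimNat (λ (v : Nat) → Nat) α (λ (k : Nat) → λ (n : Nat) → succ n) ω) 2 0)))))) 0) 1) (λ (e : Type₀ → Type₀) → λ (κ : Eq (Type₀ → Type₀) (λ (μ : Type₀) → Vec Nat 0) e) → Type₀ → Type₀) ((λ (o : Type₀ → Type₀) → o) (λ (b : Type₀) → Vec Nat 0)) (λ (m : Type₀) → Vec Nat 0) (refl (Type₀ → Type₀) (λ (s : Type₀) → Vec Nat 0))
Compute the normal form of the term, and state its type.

reduced normal form:
  λ (θ : Type₀) → Vec Nat 0
inferred type:
  Type₀ → Type₀


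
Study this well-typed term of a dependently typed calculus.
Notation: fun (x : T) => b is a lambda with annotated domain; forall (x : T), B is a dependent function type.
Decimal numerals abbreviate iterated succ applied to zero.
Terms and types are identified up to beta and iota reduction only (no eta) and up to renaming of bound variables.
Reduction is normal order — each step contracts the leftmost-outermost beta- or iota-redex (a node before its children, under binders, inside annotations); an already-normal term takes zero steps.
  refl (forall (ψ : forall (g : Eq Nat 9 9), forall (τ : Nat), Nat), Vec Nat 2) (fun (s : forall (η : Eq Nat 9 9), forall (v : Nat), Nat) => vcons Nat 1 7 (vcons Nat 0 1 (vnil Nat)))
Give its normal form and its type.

reduced normal form:
  refl (forall (ψ : forall (g : Eq Nat 9 9), forall (τ : Nat), Nat), Vec Nat 2) (fun (s : forall (η : Eq Nat 9 9), forall (v : Nat), Nat) => vcons Nat 1 7 (vcons Nat 0 1 (vnil Nat)))
inferred type:
  Eq (forall (ψ : forall (g : Eq Nat 9 9), forall (τ : Nat), Nat), Vec Nat 2) (fun (s : forall (η : Eq Nat 9 9), forall (v : Nat), Nat) => vcons Nat 1 7 (vcons Nat 0 1 (vnil Nat))) (fun (b : forall (z : Eq Nat 9 9), forall (h : Nat), Nat) => vcons Nat 1 7 (vcons Nat 0 1 (vnil Nat)))
observation: no redex remains anywhere in the term; it is its own normal form.


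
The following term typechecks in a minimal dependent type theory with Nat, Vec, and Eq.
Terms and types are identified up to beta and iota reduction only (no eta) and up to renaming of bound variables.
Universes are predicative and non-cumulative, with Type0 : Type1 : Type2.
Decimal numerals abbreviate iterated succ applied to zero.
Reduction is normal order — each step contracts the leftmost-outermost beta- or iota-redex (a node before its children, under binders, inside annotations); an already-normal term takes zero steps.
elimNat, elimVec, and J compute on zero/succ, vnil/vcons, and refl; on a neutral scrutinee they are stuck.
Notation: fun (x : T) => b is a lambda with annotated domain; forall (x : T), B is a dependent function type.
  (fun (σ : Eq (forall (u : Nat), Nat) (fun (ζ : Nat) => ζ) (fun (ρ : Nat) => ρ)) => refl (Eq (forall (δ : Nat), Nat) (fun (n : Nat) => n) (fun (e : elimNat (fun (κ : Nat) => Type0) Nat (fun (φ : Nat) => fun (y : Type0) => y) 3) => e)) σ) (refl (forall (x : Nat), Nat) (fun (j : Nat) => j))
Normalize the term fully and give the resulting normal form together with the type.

resulting normal form:
  refl (Eq (forall (σ : Nat), Nat) (fun (u : Nat) => u) (fun (ζ : Nat) => ζ)) (refl (forall (ρ : Nat), Nat) (fun (δ : Nat) => δ))
inferred type:
  Eq (Eq (forall (σ : Nat), Nat) (fun (u : Nat) => u) (fun (ζ : Nat) => ζ)) (refl (forall (ρ : Nat), Nat) (fun (δ : Nat) => δ)) (refl (forall (n : Nat), Nat) (fun (e : Nat) => e))
observation: contracting a beta-redex first, the term normalizes in 11 steps.


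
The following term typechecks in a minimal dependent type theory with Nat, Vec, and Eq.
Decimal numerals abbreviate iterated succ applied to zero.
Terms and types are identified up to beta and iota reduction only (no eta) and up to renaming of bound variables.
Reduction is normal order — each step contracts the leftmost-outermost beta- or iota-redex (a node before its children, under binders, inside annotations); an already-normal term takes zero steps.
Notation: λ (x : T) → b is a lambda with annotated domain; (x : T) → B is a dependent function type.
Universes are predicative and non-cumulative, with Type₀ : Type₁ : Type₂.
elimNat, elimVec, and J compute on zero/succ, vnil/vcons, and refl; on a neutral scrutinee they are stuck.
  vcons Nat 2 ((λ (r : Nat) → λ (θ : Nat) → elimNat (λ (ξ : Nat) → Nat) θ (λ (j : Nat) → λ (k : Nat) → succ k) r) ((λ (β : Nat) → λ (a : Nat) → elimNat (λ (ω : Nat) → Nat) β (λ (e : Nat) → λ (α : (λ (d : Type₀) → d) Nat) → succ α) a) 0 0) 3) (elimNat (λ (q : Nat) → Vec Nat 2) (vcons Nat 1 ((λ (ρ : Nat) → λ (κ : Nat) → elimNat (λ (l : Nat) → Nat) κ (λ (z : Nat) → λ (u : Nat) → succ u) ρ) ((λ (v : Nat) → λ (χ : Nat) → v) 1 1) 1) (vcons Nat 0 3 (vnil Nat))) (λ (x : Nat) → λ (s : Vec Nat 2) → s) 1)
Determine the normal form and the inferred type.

resulting normal form:
  vcons Nat 2 3 (vcons Nat 1 2 (vcons Nat 0 3 (vnil Nat)))
type:
  Vec Nat 3


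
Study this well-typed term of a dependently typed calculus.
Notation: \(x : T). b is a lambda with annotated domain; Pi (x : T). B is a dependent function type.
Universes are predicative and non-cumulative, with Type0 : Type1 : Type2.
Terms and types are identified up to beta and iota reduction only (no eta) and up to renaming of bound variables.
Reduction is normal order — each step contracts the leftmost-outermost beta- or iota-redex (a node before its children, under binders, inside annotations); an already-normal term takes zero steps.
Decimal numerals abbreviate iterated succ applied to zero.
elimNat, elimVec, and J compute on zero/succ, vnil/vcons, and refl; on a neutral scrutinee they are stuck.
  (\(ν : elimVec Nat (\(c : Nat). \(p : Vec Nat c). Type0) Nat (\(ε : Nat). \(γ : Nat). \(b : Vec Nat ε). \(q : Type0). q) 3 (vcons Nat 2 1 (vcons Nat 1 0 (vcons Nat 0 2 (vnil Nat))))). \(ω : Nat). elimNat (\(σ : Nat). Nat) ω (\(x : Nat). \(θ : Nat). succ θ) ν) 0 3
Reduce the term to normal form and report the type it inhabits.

resulting normal form:
  3
inferred type:
  Nat
observation: 3 normal-order steps normalize the term, beginning with a beta-redex.


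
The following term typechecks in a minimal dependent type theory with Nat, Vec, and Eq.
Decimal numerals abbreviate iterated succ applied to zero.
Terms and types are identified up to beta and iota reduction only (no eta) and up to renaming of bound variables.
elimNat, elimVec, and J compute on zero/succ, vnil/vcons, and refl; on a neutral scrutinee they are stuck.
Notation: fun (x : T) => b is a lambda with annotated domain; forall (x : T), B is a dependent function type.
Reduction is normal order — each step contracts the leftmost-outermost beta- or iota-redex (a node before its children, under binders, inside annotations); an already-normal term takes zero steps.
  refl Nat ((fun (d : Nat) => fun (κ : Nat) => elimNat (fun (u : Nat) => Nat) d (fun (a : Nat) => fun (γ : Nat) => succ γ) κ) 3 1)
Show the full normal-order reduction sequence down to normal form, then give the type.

normal-order reduction sequence:
  refl Nat ((fun (d : Nat) => fun (κ : Nat) => elimNat (fun (u : Nat) => Nat) d (fun (a : Nat) => fun (γ : Nat) => succ γ) κ) 3 1)
  ~> refl Nat ((fun (d : Nat) => elimNat (fun (κ : Nat) => Nat) 3 (fun (u : Nat) => fun (a : Nat) => succ a) d) 1)
  ~> refl Nat (elimNat (fun (d : Nat) => Nat) 3 (fun (κ : Nat) => fun (u : Nat) => succ u) 1)
  ~> refl Nat ((fun (d : Nat) => fun (κ : Nat) => succ κ) 0 (elimNat (fun (u : Nat) => Nat) 3 (fun (a : Nat) => fun (γ : Nat) => succ γ) 0))
  ~> refl Nat ((fun (d : Nat) => succ d) (elimNat (fun (κ : Nat) => Nat) 3 (fun (u : Nat) => fun (a : Nat) => succ a) 0))
  ~> refl Nat (succ (elimNat (fun (d : Nat) => Nat) 3 (fun (κ : Nat) => fun (u : Nat) => succ u) 0))
  ~> refl Nat 4
the term's type:
  Eq Nat 4 4


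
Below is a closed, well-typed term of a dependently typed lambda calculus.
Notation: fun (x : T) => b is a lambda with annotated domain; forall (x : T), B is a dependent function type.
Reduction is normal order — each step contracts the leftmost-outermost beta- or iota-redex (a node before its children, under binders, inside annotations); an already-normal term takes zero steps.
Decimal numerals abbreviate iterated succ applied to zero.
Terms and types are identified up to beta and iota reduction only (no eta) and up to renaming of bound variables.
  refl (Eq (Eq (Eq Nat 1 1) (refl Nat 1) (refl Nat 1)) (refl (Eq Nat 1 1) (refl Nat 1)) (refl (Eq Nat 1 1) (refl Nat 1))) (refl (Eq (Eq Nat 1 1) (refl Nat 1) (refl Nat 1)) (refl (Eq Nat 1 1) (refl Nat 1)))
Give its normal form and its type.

reduced normal form:
  refl (Eq (Eq (Eq Nat 1 1) (refl Nat 1) (refl Nat 1)) (refl (Eq Nat 1 1) (refl Nat 1)) (refl (Eq Nat 1 1) (refl Nat 1))) (refl (Eq (Eq Nat 1 1) (refl Nat 1) (refl Nat 1)) (refl (Eq Nat 1 1) (refl Nat 1)))
inferred type:
  Eq (Eq (Eq (Eq Nat 1 1) (refl Nat 1) (refl Nat 1)) (refl (Eq Nat 1 1) (refl Nat 1)) (refl (Eq Nat 1 1) (refl Nat 1))) (refl (Eq (Eq Nat 1 1) (refl Nat 1) (refl Nat 1)) (refl (Eq Nat 1 1) (refl Nat 1))) (refl (Eq (Eq Nat 1 1) (refl Nat 1) (refl Nat 1)) (refl (Eq Nat 1 1) (refl Nat 1)))
observation: no redex remains anywhere in the term; it is its own normal form.


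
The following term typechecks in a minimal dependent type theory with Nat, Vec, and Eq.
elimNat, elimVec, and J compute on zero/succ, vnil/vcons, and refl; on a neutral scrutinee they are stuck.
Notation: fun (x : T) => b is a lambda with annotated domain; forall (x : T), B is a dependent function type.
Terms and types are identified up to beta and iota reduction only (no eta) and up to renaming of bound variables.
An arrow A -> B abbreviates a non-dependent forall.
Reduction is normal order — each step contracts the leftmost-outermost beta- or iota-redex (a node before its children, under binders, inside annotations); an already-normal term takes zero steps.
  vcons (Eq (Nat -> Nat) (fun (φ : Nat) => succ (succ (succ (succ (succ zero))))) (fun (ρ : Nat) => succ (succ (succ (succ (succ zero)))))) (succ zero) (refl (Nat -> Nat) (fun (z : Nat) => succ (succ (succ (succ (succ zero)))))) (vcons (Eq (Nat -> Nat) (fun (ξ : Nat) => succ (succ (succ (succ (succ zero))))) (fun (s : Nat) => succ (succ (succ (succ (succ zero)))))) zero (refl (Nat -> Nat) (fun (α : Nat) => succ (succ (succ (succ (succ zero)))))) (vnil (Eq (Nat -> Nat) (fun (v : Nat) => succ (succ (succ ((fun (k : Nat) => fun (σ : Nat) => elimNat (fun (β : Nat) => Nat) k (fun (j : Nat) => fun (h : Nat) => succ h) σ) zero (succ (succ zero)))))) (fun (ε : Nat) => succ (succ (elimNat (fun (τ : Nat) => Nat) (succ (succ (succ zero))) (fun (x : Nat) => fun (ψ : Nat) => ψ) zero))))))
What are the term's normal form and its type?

resulting normal form:
  vcons (Eq (Nat -> Nat) (fun (φ : Nat) => succ (succ (succ (succ (succ zero))))) (fun (ρ : Nat) => succ (succ (succ (succ (succ zero)))))) (succ zero) (refl (Nat -> Nat) (fun (z : Nat) => succ (succ (succ (succ (succ zero)))))) (vcons (Eq (Nat -> Nat) (fun (ξ : Nat) => succ (succ (succ (succ (succ zero))))) (fun (s : Nat) => succ (succ (succ (succ (succ zero)))))) zero (refl (Nat -> Nat) (fun (α : Nat) => succ (succ (succ (succ (succ zero)))))) (vnil (Eq (Nat -> Nat) (fun (v : Nat) => succ (succ (succ (succ (succ zero))))) (fun (k : Nat) => succ (succ (succ (succ (succ zero))))))))
the term's type:
  Vec (Eq (Nat -> Nat) (fun (φ : Nat) => succ (succ (succ (succ (succ zero))))) (fun (ρ : Nat) => succ (succ (succ (succ (succ zero)))))) (succ (succ zero))


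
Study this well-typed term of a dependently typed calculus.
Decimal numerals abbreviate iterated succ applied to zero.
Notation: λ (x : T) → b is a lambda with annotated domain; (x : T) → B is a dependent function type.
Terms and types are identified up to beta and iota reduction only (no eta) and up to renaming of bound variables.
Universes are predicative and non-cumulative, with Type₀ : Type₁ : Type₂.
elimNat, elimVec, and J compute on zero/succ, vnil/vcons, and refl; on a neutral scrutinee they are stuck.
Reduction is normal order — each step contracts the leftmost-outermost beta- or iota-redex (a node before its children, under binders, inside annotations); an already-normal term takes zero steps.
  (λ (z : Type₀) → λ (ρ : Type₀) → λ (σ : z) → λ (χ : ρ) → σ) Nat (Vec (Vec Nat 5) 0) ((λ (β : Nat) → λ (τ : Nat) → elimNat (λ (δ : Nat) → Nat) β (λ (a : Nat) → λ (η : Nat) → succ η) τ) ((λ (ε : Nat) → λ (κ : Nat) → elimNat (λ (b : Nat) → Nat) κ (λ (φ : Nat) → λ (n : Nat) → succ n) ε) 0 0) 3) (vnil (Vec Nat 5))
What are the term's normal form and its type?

resulting normal form:
  3
the term's type:
  Nat


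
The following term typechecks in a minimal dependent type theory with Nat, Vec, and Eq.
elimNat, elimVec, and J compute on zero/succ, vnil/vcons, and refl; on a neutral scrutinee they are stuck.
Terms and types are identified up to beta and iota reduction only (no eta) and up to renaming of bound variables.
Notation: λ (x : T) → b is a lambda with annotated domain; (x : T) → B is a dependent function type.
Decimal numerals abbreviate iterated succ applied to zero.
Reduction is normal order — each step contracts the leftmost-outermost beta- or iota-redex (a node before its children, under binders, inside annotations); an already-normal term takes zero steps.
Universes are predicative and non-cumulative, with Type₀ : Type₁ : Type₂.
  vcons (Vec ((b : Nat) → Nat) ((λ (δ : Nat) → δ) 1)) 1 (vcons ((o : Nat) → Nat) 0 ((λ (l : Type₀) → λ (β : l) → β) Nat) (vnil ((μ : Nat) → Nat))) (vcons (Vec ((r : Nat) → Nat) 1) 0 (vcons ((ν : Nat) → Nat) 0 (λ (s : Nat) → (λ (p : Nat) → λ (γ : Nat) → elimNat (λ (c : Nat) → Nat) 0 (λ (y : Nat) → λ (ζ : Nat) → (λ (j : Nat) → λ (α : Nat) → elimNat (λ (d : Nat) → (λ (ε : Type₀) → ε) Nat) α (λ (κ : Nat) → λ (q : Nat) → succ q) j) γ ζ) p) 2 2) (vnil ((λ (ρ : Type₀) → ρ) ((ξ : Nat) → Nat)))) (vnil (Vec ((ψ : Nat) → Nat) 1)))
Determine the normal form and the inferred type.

resulting normal form:
  vcons (Vec ((b : Nat) → Nat) 1) 1 (vcons ((δ : Nat) → Nat) 0 (λ (o : Nat) → o) (vnil ((l : Nat) → Nat))) (vcons (Vec ((β : Nat) → Nat) 1) 0 (vcons ((μ : Nat) → Nat) 0 (λ (r : Nat) → 4) (vnil ((ν : Nat) → Nat))) (vnil (Vec ((s : Nat) → Nat) 1)))
inferred type:
  Vec (Vec ((b : Nat) → Nat) 1) 2
observation: normalization takes exactly 30 steps under the normal-order strategy.


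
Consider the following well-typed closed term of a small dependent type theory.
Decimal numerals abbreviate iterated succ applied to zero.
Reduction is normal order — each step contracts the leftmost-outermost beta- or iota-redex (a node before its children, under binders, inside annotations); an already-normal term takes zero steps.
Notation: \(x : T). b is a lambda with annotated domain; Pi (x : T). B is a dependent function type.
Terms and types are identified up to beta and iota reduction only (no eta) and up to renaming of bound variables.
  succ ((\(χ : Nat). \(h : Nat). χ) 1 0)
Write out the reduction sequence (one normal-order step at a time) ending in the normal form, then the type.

normal-order reduction sequence:
  succ ((\(χ : Nat). \(h : Nat). χ) 1 0)
  ~> succ ((\(χ : Nat). 1) 0)
  ~> 2
type:
  Nat


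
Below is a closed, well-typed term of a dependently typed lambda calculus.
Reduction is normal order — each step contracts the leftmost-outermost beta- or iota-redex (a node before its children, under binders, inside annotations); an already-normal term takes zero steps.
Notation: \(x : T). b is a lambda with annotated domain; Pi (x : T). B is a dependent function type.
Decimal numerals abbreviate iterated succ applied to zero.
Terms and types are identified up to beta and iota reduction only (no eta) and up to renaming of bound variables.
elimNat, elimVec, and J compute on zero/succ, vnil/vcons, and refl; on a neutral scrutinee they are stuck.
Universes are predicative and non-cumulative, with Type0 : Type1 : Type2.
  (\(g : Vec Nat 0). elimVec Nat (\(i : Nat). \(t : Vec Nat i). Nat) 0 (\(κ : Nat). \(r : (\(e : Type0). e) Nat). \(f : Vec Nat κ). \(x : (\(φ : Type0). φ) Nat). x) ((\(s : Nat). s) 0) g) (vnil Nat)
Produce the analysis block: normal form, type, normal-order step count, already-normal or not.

reduced normal form:
  0
inferred type:
  Nat
steps to reach normal form (normal order): 2
term was already normal: no
first contracted redex: a beta-redex
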